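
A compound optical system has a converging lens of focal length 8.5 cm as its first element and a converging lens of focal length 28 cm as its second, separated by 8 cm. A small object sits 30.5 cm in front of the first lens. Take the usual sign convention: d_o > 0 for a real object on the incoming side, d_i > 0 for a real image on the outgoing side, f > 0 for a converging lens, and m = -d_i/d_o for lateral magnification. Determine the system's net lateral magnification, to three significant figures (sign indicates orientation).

-0.340

First lens: d_i1 = 1/(1/8.5 - 1/30.5) = 11.784 cm.
m_1 = -(11.784)/30.5 = -0.3864.
This image would form 11.784 cm past lens 1, i.e. 3.784 cm beyond lens 2, so it is a virtual object for lens 2: d_o2 = 8 - 11.784 = -3.784 cm.
Second lens: d_i2 = 1/(1/28 - 1/(-3.784)) = 3.334 cm.
m_2 = -(3.334)/(-3.784) = 0.8809.
The system's lateral magnification is m_1 m_2 = (-0.3864)(0.8809) = -0.3404.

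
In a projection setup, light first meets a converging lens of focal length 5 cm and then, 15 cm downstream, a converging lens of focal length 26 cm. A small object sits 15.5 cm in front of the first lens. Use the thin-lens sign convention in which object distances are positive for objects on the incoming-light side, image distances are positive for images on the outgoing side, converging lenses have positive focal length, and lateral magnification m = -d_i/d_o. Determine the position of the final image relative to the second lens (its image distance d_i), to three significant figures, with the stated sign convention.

Applying the thin-lens equation to the first lens, 1/5 = 1/15.5 + 1/d_i1, which gives d_i1 = 7.381 cm.
Object distance for lens 2: d_o2 = 15 - 7.381 = 7.619 cm.
Applying the thin-lens equation again with f_2 = 26 cm and d_o2 = 7.619 cm gives d_i2 = -10.777 cm.

-10.8 cm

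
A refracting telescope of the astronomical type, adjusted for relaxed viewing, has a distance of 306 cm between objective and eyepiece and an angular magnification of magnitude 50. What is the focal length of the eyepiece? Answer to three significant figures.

6.00 cm

In normal adjustment the tube length equals f_obj + f_eye and |M| = f_obj/f_eye.
So f_obj = 50 f_eye and 50 f_eye + f_eye = 306 cm, giving f_eye = 306/51 = 6.000 cm and f_obj = 300.000 cm.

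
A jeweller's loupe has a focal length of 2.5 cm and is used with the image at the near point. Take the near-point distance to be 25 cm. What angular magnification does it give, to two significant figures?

11

M = 1 + D/f = 1 + 25/2.5 = 11.000.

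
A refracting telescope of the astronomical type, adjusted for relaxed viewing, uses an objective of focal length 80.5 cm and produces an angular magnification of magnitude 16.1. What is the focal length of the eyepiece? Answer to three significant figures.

|M| = f_obj/f_eye, so f_eye = f_obj/|M| = 80.5/16.1 = 5.000 cm.

5.00 cm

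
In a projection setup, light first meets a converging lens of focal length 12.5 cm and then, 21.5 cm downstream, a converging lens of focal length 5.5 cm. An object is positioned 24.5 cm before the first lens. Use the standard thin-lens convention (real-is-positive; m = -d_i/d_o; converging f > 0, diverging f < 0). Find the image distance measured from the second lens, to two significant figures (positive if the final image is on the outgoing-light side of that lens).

2.3 cm

Lens 1: 1/d_i1 = 1/f_1 - 1/d_o1 = 1/12.5 - 1/24.5 = 0.03918 cm^-1, so d_i1 = 25.521 cm.
Since 25.521 cm > 21.5 cm, the first image lies past the second lens and serves as a virtual object: d_o2 = L - d_i1 = -4.021 cm.
Lens 2: 1/d_i2 = 1/f_2 - 1/d_o2 = 1/5.5 - 1/(-4.021) = 0.43052 cm^-1, so d_i2 = 2.323 cm.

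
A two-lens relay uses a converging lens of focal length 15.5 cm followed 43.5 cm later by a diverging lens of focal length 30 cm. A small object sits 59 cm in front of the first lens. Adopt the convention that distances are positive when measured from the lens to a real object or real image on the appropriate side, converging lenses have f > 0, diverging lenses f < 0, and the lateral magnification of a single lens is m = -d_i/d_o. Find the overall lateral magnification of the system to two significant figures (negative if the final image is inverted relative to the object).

First lens: d_i1 = 1/(1/15.5 - 1/59) = 21.023 cm.
m_1 = -(21.023)/59 = -0.3563.
The intermediate image is 21.023 cm to the right of lens 1, so d_o2 = L - d_i1 = 43.5 - 21.023 = 22.477 cm.
Second lens: d_i2 = 1/(1/(-30) - 1/(22.477)) = -12.850 cm.
m_2 = -(-12.850)/(22.477) = 0.5717.
The system's lateral magnification is m_1 m_2 = (-0.3563)(0.5717) = -0.2037.

-0.20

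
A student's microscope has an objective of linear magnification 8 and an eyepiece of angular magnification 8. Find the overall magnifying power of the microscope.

64

The overall magnification of a compound microscope is the product of the objective and eyepiece magnifications:
M = M_obj x M_eye = 8 x 8 = 64.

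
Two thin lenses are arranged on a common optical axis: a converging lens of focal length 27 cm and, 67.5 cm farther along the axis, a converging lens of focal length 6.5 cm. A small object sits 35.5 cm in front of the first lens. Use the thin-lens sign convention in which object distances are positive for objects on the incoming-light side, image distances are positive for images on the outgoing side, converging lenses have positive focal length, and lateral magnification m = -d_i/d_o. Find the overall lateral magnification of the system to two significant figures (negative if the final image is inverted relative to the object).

-0.40

First lens: d_i1 = 1/(1/27 - 1/35.5) = 112.765 cm.
m_1 = -(112.765)/35.5 = -3.1765.
This image would form 112.765 cm past lens 1, i.e. 45.265 cm beyond lens 2, so it is a virtual object for lens 2: d_o2 = 67.5 - 112.765 = -45.265 cm.
Second lens: d_i2 = 1/(1/6.5 - 1/(-45.265)) = 5.684 cm.
m_2 = -(5.684)/(-45.265) = 0.1256.
Overall magnification: m = m_1 m_2 = -0.3989.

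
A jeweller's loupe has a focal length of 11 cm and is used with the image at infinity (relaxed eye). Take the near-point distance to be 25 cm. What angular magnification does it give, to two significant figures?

M = D/f = 25/11 = 2.273.

2.3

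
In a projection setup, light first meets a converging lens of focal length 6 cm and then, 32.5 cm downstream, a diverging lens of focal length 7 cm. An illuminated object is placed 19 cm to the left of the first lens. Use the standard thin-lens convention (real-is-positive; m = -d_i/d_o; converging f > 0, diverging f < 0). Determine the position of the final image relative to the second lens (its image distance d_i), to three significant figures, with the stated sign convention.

-5.41 cm

Lens 1: 1/d_i1 = 1/f_1 - 1/d_o1 = 1/6 - 1/19 = 0.11404 cm^-1, so d_i1 = 8.769 cm.
The intermediate image is 8.769 cm to the right of lens 1, so d_o2 = L - d_i1 = 32.5 - 8.769 = 23.731 cm.
Lens 2: 1/d_i2 = 1/f_2 - 1/d_o2 = 1/(-7) - 1/(23.731) = -0.18500 cm^-1, so d_i2 = -5.406 cm.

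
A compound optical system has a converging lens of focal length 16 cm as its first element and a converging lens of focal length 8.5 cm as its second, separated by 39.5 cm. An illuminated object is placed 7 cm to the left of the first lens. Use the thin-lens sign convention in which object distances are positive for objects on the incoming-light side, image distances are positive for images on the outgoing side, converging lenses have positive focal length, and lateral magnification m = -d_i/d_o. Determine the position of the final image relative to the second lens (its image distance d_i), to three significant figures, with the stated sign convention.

Applying the thin-lens equation to the first lens, 1/16 = 1/7 + 1/d_i1, which gives d_i1 = -12.444 cm.
With d_i1 < 0 the first image is virtual and lies on the object side; the object distance for lens 2 is d_o2 = 39.5 - (-12.444) = 51.944 cm.
Applying the thin-lens equation again with f_2 = 8.5 cm and d_o2 = 51.944 cm gives d_i2 = 10.163 cm.

10.2 cm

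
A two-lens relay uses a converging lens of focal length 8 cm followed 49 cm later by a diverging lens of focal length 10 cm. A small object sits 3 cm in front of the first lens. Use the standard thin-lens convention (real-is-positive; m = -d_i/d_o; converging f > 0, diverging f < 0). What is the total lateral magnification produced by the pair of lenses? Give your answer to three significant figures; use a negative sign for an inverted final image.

0.251

Applying the thin-lens equation to the first lens, 1/8 = 1/3 + 1/d_i1, which gives d_i1 = -4.800 cm.
Its lateral magnification is m_1 = -d_i1/d_o1 = -(-4.800)/3 = 1.6000.
With d_i1 < 0 the first image is virtual and lies on the object side; the object distance for lens 2 is d_o2 = 49 - (-4.800) = 53.800 cm.
Applying the thin-lens equation again with f_2 = -10 cm and d_o2 = 53.800 cm gives d_i2 = -8.433 cm.
m_2 = -(-8.433)/(53.800) = 0.1567.
Total m = m_1 x m_2 = (1.6000)(0.1567) = 0.2508.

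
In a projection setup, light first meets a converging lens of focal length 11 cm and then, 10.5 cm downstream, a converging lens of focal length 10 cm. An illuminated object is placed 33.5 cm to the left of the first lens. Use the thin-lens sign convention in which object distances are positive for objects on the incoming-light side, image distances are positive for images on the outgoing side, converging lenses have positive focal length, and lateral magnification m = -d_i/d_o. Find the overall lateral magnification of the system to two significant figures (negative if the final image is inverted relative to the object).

First lens: d_i1 = 1/(1/11 - 1/33.5) = 16.378 cm.
m_1 = -(16.378)/33.5 = -0.4889.
This image would form 16.378 cm past lens 1, i.e. 5.878 cm beyond lens 2, so it is a virtual object for lens 2: d_o2 = 10.5 - 16.378 = -5.878 cm.
Second lens: d_i2 = 1/(1/10 - 1/(-5.878)) = 3.702 cm.
m_2 = -(3.702)/(-5.878) = 0.6298.
Overall magnification: m = m_1 m_2 = -0.3079.

-0.31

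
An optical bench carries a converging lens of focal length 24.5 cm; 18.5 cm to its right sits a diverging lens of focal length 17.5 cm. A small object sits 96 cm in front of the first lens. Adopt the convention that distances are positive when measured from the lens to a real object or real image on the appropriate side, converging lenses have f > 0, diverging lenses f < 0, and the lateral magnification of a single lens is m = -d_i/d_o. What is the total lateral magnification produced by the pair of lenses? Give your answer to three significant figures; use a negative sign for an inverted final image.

First lens: d_i1 = 1/(1/24.5 - 1/96) = 32.895 cm.
m_1 = -(32.895)/96 = -0.3427.
Since 32.895 cm > 18.5 cm, the first image lies past the second lens and serves as a virtual object: d_o2 = L - d_i1 = -14.395 cm.
Second lens: d_i2 = 1/(1/(-17.5) - 1/(-14.395)) = 81.135 cm.
m_2 = -(81.135)/(-14.395) = 5.6363.
Total m = m_1 x m_2 = (-0.3427)(5.6363) = -1.9313.

-1.93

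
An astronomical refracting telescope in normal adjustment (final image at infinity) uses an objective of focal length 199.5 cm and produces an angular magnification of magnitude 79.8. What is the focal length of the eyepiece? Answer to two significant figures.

|M| = f_obj/f_eye, so f_eye = f_obj/|M| = 199.5/79.8 = 2.500 cm.

2.5 cm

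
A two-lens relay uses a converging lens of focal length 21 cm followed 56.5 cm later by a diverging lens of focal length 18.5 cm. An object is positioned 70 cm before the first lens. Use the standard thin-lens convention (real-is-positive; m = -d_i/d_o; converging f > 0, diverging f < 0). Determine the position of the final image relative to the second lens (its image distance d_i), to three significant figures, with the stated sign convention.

Applying the thin-lens equation to the first lens, 1/21 = 1/70 + 1/d_i1, which gives d_i1 = 30.000 cm.
That image sits 26.500 cm in front of the second lens, so d_o2 = 26.500 cm.
Applying the thin-lens equation again with f_2 = -18.5 cm and d_o2 = 26.500 cm gives d_i2 = -10.894 cm.

-10.9 cm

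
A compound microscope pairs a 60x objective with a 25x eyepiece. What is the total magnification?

The overall magnification of a compound microscope is the product of the objective and eyepiece magnifications:
M = M_obj x M_eye = 60 x 25 = 1500.

1500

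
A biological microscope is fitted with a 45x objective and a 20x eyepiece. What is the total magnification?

900

The overall magnification of a compound microscope is the product of the objective and eyepiece magnifications:
M = M_obj x M_eye = 45 x 20 = 900.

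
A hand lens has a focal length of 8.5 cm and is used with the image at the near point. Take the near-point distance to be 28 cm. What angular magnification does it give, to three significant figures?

4.29

M = 1 + D/f = 1 + 28/8.5 = 4.294.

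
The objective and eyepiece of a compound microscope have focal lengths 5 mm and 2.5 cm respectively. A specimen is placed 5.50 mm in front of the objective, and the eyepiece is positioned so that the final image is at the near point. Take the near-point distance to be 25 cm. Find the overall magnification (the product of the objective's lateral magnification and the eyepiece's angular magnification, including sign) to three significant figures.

-110

Convert to cm: f_obj = 5 mm = 0.5 cm; d_o = 5.50 mm = 0.55 cm.
Objective: 1/d_i = 1/f_obj - 1/d_o = 1/0.5 - 1/0.55 = 0.18182 cm^-1, so d_i = 5.500 cm.
m_obj = -d_i/d_o = -5.500/0.55 = -10.000.
Eyepiece angular magnification (image at near point): M_eye = 1 + D/f_e = 1 + 25/2.5 = 11.000.
Overall M = m_obj x M_eye = (-10.000)(11.000) = -110.00.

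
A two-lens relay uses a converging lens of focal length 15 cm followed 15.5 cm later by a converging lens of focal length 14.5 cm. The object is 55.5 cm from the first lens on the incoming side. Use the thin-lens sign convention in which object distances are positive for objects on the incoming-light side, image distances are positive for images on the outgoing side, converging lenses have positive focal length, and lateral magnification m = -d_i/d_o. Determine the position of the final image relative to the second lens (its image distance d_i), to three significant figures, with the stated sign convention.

3.75 cm

First lens: d_i1 = 1/(1/15 - 1/55.5) = 20.556 cm.
This image would form 20.556 cm past lens 1, i.e. 5.056 cm beyond lens 2, so it is a virtual object for lens 2: d_o2 = 15.5 - 20.556 = -5.056 cm.
Second lens: d_i2 = 1/(1/14.5 - 1/(-5.056)) = 3.749 cm.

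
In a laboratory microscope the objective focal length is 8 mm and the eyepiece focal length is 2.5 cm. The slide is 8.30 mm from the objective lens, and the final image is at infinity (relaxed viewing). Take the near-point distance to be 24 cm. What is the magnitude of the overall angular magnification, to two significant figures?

Convert to cm: f_obj = 8 mm = 0.8 cm; d_o = 8.30 mm = 0.83 cm.
Objective: 1/d_i = 1/f_obj - 1/d_o = 1/0.8 - 1/0.83 = 0.04518 cm^-1, so d_i = 22.133 cm.
m_obj = -d_i/d_o = -22.133/0.83 = -26.667.
Eyepiece angular magnification (image at infinity): M_eye = D/f_e = 24/2.5 = 9.600.
Overall M = m_obj x M_eye = (-26.667)(9.600) = -256.00.
|M| = 256.00.

260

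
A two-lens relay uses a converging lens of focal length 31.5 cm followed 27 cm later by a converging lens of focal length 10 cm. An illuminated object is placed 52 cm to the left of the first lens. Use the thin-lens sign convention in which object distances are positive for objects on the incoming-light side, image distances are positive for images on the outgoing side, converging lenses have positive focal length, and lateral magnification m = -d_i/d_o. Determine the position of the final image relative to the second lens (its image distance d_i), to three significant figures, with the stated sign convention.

Applying the thin-lens equation to the first lens, 1/31.5 = 1/52 + 1/d_i1, which gives d_i1 = 79.902 cm.
This image would form 79.902 cm past lens 1, i.e. 52.902 cm beyond lens 2, so it is a virtual object for lens 2: d_o2 = 27 - 79.902 = -52.902 cm.
Applying the thin-lens equation again with f_2 = 10 cm and d_o2 = -52.902 cm gives d_i2 = 8.410 cm.

8.41 cm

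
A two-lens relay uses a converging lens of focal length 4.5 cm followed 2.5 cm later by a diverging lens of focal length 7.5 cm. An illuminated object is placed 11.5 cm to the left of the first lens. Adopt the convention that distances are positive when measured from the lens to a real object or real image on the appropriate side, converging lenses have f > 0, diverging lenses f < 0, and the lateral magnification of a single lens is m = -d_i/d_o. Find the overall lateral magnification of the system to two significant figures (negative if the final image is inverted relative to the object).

Applying the thin-lens equation to the first lens, 1/4.5 = 1/11.5 + 1/d_i1, which gives d_i1 = 7.393 cm.
Its lateral magnification is m_1 = -d_i1/d_o1 = -(7.393)/11.5 = -0.6429.
This image would form 7.393 cm past lens 1, i.e. 4.893 cm beyond lens 2, so it is a virtual object for lens 2: d_o2 = 2.5 - 7.393 = -4.893 cm.
Applying the thin-lens equation again with f_2 = -7.5 cm and d_o2 = -4.893 cm gives d_i2 = 14.075 cm.
m_2 = -(14.075)/(-4.893) = 2.8767.
Overall magnification: m = m_1 m_2 = -1.8493.

-1.8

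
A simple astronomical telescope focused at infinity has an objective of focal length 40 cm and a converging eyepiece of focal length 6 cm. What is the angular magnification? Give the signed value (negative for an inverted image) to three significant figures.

-6.67

M = -f_obj/f_eye = -40/(6) = -6.667.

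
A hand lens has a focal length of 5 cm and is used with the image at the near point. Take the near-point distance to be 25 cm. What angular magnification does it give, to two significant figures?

M = 1 + D/f = 1 + 25/5 = 6.000.

6.0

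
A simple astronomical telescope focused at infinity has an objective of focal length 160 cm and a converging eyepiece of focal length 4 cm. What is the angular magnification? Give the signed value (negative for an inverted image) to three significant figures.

-40.0

M = -f_obj/f_eye = -160/(4) = -40.000.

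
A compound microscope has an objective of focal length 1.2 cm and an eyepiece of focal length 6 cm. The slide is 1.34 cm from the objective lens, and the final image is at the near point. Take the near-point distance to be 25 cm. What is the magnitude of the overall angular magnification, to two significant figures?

44

Objective: 1/d_i = 1/f_obj - 1/d_o = 1/1.2 - 1/1.34 = 0.08706 cm^-1, so d_i = 11.486 cm.
m_obj = -d_i/d_o = -11.486/1.34 = -8.571.
Eyepiece angular magnification (image at near point): M_eye = 1 + D/f_e = 1 + 25/6 = 5.167.
Overall M = m_obj x M_eye = (-8.571)(5.167) = -44.29.
|M| = 44.29.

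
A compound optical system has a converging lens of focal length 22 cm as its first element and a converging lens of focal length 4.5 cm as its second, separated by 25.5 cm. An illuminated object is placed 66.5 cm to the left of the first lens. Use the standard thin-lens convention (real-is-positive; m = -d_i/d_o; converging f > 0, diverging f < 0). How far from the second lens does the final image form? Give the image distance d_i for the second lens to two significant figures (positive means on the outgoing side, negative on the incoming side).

2.8 cm

First lens: d_i1 = 1/(1/22 - 1/66.5) = 32.876 cm.
This image would form 32.876 cm past lens 1, i.e. 7.376 cm beyond lens 2, so it is a virtual object for lens 2: d_o2 = 25.5 - 32.876 = -7.376 cm.
Second lens: d_i2 = 1/(1/4.5 - 1/(-7.376)) = 2.795 cm.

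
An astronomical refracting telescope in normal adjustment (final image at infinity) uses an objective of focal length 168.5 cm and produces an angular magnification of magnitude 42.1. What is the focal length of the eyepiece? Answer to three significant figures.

|M| = f_obj/f_eye, so f_eye = f_obj/|M| = 168.5/42.1 = 4.002 cm.

4.00 cm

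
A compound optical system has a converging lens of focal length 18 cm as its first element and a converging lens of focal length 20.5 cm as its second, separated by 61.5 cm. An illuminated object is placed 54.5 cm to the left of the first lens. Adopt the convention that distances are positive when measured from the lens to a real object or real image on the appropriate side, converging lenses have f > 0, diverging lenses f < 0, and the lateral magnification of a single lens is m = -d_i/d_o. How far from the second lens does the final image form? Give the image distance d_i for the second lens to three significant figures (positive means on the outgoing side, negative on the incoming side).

Applying the thin-lens equation to the first lens, 1/18 = 1/54.5 + 1/d_i1, which gives d_i1 = 26.877 cm.
The intermediate image is 26.877 cm to the right of lens 1, so d_o2 = L - d_i1 = 61.5 - 26.877 = 34.623 cm.
Applying the thin-lens equation again with f_2 = 20.5 cm and d_o2 = 34.623 cm gives d_i2 = 50.256 cm.

50.3 cm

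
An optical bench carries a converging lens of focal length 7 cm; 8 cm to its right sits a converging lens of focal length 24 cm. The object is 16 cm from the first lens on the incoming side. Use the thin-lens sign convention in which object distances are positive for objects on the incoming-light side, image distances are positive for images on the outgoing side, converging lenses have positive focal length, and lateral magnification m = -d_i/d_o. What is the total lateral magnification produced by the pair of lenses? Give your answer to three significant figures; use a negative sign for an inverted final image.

Lens 1: 1/d_i1 = 1/f_1 - 1/d_o1 = 1/7 - 1/16 = 0.08036 cm^-1, so d_i1 = 12.444 cm.
m_1 = -(12.444)/16 = -0.7778.
This image would form 12.444 cm past lens 1, i.e. 4.444 cm beyond lens 2, so it is a virtual object for lens 2: d_o2 = 8 - 12.444 = -4.444 cm.
Lens 2: 1/d_i2 = 1/f_2 - 1/d_o2 = 1/24 - 1/(-4.444) = 0.26667 cm^-1, so d_i2 = 3.750 cm.
m_2 = -(3.750)/(-4.444) = 0.8438.
Overall magnification: m = m_1 m_2 = -0.6563.

-0.656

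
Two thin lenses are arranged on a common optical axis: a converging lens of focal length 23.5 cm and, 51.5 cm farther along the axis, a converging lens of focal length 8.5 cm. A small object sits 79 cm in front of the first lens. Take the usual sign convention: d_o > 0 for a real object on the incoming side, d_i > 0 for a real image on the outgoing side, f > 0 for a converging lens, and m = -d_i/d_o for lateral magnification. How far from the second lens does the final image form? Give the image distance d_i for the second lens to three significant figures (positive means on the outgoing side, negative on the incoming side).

16.1 cm

First lens: d_i1 = 1/(1/23.5 - 1/79) = 33.450 cm.
Object distance for lens 2: d_o2 = 51.5 - 33.450 = 18.050 cm.
Second lens: d_i2 = 1/(1/8.5 - 1/(18.050)) = 16.066 cm.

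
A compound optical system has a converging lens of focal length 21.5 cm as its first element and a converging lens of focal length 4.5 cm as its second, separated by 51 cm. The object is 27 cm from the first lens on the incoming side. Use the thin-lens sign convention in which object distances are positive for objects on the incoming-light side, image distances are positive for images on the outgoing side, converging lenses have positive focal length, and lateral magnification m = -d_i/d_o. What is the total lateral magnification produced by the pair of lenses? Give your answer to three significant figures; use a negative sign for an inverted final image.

-0.298

Lens 1: 1/d_i1 = 1/f_1 - 1/d_o1 = 1/21.5 - 1/27 = 0.00947 cm^-1, so d_i1 = 105.545 cm.
m_1 = -(105.545)/27 = -3.9091.
This image would form 105.545 cm past lens 1, i.e. 54.545 cm beyond lens 2, so it is a virtual object for lens 2: d_o2 = 51 - 105.545 = -54.545 cm.
Lens 2: 1/d_i2 = 1/f_2 - 1/d_o2 = 1/4.5 - 1/(-54.545) = 0.24056 cm^-1, so d_i2 = 4.157 cm.
m_2 = -(4.157)/(-54.545) = 0.0762.
Overall magnification: m = m_1 m_2 = -0.2979.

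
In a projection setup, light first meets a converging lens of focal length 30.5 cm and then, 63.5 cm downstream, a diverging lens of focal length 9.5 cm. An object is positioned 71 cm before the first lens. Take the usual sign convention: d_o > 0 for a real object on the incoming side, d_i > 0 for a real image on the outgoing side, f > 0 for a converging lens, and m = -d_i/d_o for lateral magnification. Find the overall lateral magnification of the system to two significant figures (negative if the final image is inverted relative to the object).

Applying the thin-lens equation to the first lens, 1/30.5 = 1/71 + 1/d_i1, which gives d_i1 = 53.469 cm.
Its lateral magnification is m_1 = -d_i1/d_o1 = -(53.469)/71 = -0.7531.
Object distance for lens 2: d_o2 = 63.5 - 53.469 = 10.031 cm.
Applying the thin-lens equation again with f_2 = -9.5 cm and d_o2 = 10.031 cm gives d_i2 = -4.879 cm.
m_2 = -(-4.879)/(10.031) = 0.4864.
The system's lateral magnification is m_1 m_2 = (-0.7531)(0.4864) = -0.3663.

-0.37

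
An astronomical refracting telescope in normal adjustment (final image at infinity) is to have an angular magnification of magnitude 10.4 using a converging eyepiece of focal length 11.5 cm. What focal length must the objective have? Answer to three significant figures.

|M| = f_obj/|f_eye|, so f_obj = |M| x |f_eye| = 10.4 x 11.5 = 119.600 cm.

120 cm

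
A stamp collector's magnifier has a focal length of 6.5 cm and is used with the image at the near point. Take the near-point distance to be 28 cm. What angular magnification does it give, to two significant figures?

5.3

M = 1 + D/f = 1 + 28/6.5 = 5.308.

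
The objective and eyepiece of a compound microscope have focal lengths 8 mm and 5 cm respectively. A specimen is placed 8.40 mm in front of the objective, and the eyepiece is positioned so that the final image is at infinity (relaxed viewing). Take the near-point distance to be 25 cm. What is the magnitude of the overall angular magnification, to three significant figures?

100

Convert to cm: f_obj = 8 mm = 0.8 cm; d_o = 8.40 mm = 0.84 cm.
Objective: 1/d_i = 1/f_obj - 1/d_o = 1/0.8 - 1/0.84 = 0.05952 cm^-1, so d_i = 16.800 cm.
m_obj = -d_i/d_o = -16.800/0.84 = -20.000.
Eyepiece angular magnification (image at infinity): M_eye = D/f_e = 25/5 = 5.000.
Overall M = m_obj x M_eye = (-20.000)(5.000) = -100.00.
|M| = 100.00.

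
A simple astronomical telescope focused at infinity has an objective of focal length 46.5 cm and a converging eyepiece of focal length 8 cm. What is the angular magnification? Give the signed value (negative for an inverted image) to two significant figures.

-5.8

M = -f_obj/f_eye = -46.5/(8) = -5.812.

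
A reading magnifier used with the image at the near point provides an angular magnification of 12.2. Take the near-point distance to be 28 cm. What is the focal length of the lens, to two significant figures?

For the image at the near point, M = 1 + D/f.
f = D/(M - 1) = 28/(12.2 - 1) = 2.500 cm.

2.5 cm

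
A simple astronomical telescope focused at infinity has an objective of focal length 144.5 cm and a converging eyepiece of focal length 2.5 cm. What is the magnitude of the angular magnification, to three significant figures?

57.8

|M| = f_obj/|f_eye| = 144.5/2.5 = 57.800.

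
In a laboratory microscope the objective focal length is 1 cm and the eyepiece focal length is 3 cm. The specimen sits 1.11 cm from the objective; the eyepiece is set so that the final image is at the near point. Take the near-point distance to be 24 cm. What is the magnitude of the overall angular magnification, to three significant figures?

Objective: 1/d_i = 1/f_obj - 1/d_o = 1/1 - 1/1.11 = 0.09910 cm^-1, so d_i = 10.091 cm.
m_obj = -d_i/d_o = -10.091/1.11 = -9.091.
Eyepiece angular magnification (image at near point): M_eye = 1 + D/f_e = 1 + 24/3 = 9.000.
Overall M = m_obj x M_eye = (-9.091)(9.000) = -81.82.
|M| = 81.82.

81.8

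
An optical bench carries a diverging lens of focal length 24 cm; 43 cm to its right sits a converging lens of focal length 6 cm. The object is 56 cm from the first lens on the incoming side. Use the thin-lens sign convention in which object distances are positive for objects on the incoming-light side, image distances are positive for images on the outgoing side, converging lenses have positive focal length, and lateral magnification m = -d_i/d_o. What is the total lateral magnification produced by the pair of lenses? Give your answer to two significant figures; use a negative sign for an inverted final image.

-0.033

First lens: d_i1 = 1/(1/(-24) - 1/56) = -16.800 cm.
m_1 = -(-16.800)/56 = 0.3000.
With d_i1 < 0 the first image is virtual and lies on the object side; the object distance for lens 2 is d_o2 = 43 - (-16.800) = 59.800 cm.
Second lens: d_i2 = 1/(1/6 - 1/(59.800)) = 6.669 cm.
m_2 = -(6.669)/(59.800) = -0.1115.
The system's lateral magnification is m_1 m_2 = (0.3000)(-0.1115) = -0.0335.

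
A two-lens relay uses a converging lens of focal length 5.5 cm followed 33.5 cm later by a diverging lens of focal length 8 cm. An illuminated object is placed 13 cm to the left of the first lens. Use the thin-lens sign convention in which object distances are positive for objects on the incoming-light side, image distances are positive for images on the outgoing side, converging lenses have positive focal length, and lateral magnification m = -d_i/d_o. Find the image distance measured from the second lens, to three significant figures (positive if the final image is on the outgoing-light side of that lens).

First lens: d_i1 = 1/(1/5.5 - 1/13) = 9.533 cm.
Object distance for lens 2: d_o2 = 33.5 - 9.533 = 23.967 cm.
Second lens: d_i2 = 1/(1/(-8) - 1/(23.967)) = -5.998 cm.

-6.00 cm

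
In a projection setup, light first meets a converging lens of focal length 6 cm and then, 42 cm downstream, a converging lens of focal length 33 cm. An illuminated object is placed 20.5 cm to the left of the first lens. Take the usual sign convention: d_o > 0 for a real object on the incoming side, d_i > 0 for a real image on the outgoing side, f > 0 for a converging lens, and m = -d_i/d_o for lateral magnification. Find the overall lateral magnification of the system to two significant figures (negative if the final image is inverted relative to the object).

Lens 1: 1/d_i1 = 1/f_1 - 1/d_o1 = 1/6 - 1/20.5 = 0.11789 cm^-1, so d_i1 = 8.483 cm.
m_1 = -(8.483)/20.5 = -0.4138.
Object distance for lens 2: d_o2 = 42 - 8.483 = 33.517 cm.
Lens 2: 1/d_i2 = 1/f_2 - 1/d_o2 = 1/33 - 1/(33.517) = 0.00047 cm^-1, so d_i2 = 2138.400 cm.
m_2 = -(2138.400)/(33.517) = -63.8000.
Overall magnification: m = m_1 m_2 = 26.4000.

26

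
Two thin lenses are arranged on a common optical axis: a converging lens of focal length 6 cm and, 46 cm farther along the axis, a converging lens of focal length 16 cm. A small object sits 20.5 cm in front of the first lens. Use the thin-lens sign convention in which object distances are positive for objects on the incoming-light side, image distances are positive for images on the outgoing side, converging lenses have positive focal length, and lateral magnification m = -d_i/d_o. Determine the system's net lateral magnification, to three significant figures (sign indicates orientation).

First lens: d_i1 = 1/(1/6 - 1/20.5) = 8.483 cm.
m_1 = -(8.483)/20.5 = -0.4138.
Object distance for lens 2: d_o2 = 46 - 8.483 = 37.517 cm.
Second lens: d_i2 = 1/(1/16 - 1/(37.517)) = 27.897 cm.
m_2 = -(27.897)/(37.517) = -0.7436.
The system's lateral magnification is m_1 m_2 = (-0.4138)(-0.7436) = 0.3077.

0.308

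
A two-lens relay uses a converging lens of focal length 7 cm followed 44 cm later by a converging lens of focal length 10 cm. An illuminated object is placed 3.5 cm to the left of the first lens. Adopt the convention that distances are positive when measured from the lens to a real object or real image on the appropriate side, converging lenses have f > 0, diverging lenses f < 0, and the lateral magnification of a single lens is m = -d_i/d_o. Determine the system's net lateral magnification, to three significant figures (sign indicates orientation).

Applying the thin-lens equation to the first lens, 1/7 = 1/3.5 + 1/d_i1, which gives d_i1 = -7.000 cm.
Its lateral magnification is m_1 = -d_i1/d_o1 = -(-7.000)/3.5 = 2.0000.
With d_i1 < 0 the first image is virtual and lies on the object side; the object distance for lens 2 is d_o2 = 44 - (-7.000) = 51.000 cm.
Applying the thin-lens equation again with f_2 = 10 cm and d_o2 = 51.000 cm gives d_i2 = 12.439 cm.
m_2 = -(12.439)/(51.000) = -0.2439.
The system's lateral magnification is m_1 m_2 = (2.0000)(-0.2439) = -0.4878.

-0.488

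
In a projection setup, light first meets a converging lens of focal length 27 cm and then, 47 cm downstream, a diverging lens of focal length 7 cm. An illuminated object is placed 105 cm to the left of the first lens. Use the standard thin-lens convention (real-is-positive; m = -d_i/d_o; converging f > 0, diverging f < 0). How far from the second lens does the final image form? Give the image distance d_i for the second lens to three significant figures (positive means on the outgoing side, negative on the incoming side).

-4.22 cm

Applying the thin-lens equation to the first lens, 1/27 = 1/105 + 1/d_i1, which gives d_i1 = 36.346 cm.
The intermediate image is 36.346 cm to the right of lens 1, so d_o2 = L - d_i1 = 47 - 36.346 = 10.654 cm.
Applying the thin-lens equation again with f_2 = -7 cm and d_o2 = 10.654 cm gives d_i2 = -4.224 cm.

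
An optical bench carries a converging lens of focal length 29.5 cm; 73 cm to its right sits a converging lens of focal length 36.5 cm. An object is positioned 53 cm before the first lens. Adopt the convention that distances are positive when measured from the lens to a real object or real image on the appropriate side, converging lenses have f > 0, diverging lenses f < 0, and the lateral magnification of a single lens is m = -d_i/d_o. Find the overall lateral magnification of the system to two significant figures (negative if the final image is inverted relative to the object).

Applying the thin-lens equation to the first lens, 1/29.5 = 1/53 + 1/d_i1, which gives d_i1 = 66.532 cm.
Its lateral magnification is m_1 = -d_i1/d_o1 = -(66.532)/53 = -1.2553.
Object distance for lens 2: d_o2 = 73 - 66.532 = 6.468 cm.
Applying the thin-lens equation again with f_2 = 36.5 cm and d_o2 = 6.468 cm gives d_i2 = -7.861 cm.
m_2 = -(-7.861)/(6.468) = 1.2154.
The system's lateral magnification is m_1 m_2 = (-1.2553)(1.2154) = -1.5257.

-1.5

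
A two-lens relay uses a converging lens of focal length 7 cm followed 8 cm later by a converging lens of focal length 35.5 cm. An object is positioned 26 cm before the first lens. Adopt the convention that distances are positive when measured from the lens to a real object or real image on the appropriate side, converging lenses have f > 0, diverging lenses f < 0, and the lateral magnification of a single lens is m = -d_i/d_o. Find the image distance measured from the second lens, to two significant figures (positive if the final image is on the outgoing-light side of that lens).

1.5 cm

First lens: d_i1 = 1/(1/7 - 1/26) = 9.579 cm.
This image would form 9.579 cm past lens 1, i.e. 1.579 cm beyond lens 2, so it is a virtual object for lens 2: d_o2 = 8 - 9.579 = -1.579 cm.
Second lens: d_i2 = 1/(1/35.5 - 1/(-1.579)) = 1.512 cm.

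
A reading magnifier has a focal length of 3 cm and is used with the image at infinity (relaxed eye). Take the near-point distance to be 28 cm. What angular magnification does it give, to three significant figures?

M = D/f = 28/3 = 9.333.

9.33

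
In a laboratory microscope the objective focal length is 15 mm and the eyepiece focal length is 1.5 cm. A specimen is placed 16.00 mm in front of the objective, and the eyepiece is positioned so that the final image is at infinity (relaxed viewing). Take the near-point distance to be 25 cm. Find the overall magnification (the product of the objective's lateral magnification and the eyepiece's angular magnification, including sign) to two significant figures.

Convert to cm: f_obj = 15 mm = 1.5 cm; d_o = 16.00 mm = 1.60 cm.
Objective: 1/d_i = 1/f_obj - 1/d_o = 1/1.5 - 1/1.60 = 0.04167 cm^-1, so d_i = 24.000 cm.
m_obj = -d_i/d_o = -24.000/1.60 = -15.000.
Eyepiece angular magnification (image at infinity): M_eye = D/f_e = 25/1.5 = 16.667.
Overall M = m_obj x M_eye = (-15.000)(16.667) = -250.00.

-250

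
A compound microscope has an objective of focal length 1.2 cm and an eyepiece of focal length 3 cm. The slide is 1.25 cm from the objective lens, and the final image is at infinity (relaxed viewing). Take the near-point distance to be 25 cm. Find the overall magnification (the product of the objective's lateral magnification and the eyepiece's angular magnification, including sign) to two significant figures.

Objective: 1/d_i = 1/f_obj - 1/d_o = 1/1.2 - 1/1.25 = 0.03333 cm^-1, so d_i = 30.000 cm.
m_obj = -d_i/d_o = -30.000/1.25 = -24.000.
Eyepiece angular magnification (image at infinity): M_eye = D/f_e = 25/3 = 8.333.
Overall M = m_obj x M_eye = (-24.000)(8.333) = -200.00.

-200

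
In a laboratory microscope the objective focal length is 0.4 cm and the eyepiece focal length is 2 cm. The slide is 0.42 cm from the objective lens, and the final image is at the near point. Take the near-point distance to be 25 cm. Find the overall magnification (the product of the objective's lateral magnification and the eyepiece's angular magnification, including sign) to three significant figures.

Objective: 1/d_i = 1/f_obj - 1/d_o = 1/0.4 - 1/0.42 = 0.11905 cm^-1, so d_i = 8.400 cm.
m_obj = -d_i/d_o = -8.400/0.42 = -20.000.
Eyepiece angular magnification (image at near point): M_eye = 1 + D/f_e = 1 + 25/2 = 13.500.
Overall M = m_obj x M_eye = (-20.000)(13.500) = -270.00.

-270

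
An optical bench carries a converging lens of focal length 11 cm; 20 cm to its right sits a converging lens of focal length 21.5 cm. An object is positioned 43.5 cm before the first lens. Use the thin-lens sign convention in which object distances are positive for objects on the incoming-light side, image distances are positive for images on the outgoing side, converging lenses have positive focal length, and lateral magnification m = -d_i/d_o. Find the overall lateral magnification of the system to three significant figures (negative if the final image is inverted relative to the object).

Applying the thin-lens equation to the first lens, 1/11 = 1/43.5 + 1/d_i1, which gives d_i1 = 14.723 cm.
Its lateral magnification is m_1 = -d_i1/d_o1 = -(14.723)/43.5 = -0.3385.
The intermediate image is 14.723 cm to the right of lens 1, so d_o2 = L - d_i1 = 20 - 14.723 = 5.277 cm.
Applying the thin-lens equation again with f_2 = 21.5 cm and d_o2 = 5.277 cm gives d_i2 = -6.993 cm.
m_2 = -(-6.993)/(5.277) = 1.3253.
Overall magnification: m = m_1 m_2 = -0.4486.

-0.449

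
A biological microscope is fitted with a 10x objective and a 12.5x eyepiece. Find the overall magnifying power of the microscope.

The overall magnification of a compound microscope is the product of the objective and eyepiece magnifications:
M = M_obj x M_eye = 10 x 12.5 = 125.

125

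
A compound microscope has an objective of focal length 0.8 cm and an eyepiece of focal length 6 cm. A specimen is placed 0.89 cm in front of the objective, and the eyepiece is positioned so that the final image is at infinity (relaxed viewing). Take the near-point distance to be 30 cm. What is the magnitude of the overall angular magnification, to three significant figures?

44.4

Objective: 1/d_i = 1/f_obj - 1/d_o = 1/0.8 - 1/0.89 = 0.12640 cm^-1, so d_i = 7.911 cm.
m_obj = -d_i/d_o = -7.911/0.89 = -8.889.
Eyepiece angular magnification (image at infinity): M_eye = D/f_e = 30/6 = 5.000.
Overall M = m_obj x M_eye = (-8.889)(5.000) = -44.44.
|M| = 44.44.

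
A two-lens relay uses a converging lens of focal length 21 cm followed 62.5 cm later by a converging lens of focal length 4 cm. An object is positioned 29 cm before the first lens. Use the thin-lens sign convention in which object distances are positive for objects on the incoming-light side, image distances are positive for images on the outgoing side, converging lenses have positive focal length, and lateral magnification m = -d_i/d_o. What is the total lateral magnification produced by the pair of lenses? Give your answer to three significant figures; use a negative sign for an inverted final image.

-0.596

Lens 1: 1/d_i1 = 1/f_1 - 1/d_o1 = 1/21 - 1/29 = 0.01314 cm^-1, so d_i1 = 76.125 cm.
m_1 = -(76.125)/29 = -2.6250.
This image would form 76.125 cm past lens 1, i.e. 13.625 cm beyond lens 2, so it is a virtual object for lens 2: d_o2 = 62.5 - 76.125 = -13.625 cm.
Lens 2: 1/d_i2 = 1/f_2 - 1/d_o2 = 1/4 - 1/(-13.625) = 0.32339 cm^-1, so d_i2 = 3.092 cm.
m_2 = -(3.092)/(-13.625) = 0.2270.
Total m = m_1 x m_2 = (-2.6250)(0.2270) = -0.5957.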